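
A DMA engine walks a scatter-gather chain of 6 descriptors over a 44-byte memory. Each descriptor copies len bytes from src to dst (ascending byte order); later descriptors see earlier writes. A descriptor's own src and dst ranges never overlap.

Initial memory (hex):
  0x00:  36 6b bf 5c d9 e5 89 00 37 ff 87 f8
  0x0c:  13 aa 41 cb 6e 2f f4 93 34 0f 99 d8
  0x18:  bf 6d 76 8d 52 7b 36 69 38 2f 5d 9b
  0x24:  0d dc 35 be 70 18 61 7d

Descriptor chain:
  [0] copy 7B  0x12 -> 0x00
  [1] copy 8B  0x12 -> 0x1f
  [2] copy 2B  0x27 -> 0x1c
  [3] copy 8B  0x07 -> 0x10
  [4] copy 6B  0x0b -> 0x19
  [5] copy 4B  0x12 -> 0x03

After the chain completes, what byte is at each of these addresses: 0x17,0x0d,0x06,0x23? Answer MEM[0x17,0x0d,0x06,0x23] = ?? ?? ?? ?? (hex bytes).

MEM[0x17,0x0d,0x06,0x23] = 41 aa 13 99

#0 dst[0x00+7] := {0xf4,0x93,0x34,0x0f,0x99,0xd8,0xbf}
#1 dst[0x1f+8] := {0xf4,0x93,0x34,0x0f,0x99,0xd8,0xbf,0x6d}
#2 dst[0x1c+2] := {0xbe,0x70}
#3 dst[0x10+8] := {0x00,0x37,0xff,0x87,0xf8,0x13,0xaa,0x41}
#4 dst[0x19+6] := {0xf8,0x13,0xaa,0x41,0xcb,0x00}
#5 dst[0x03+4] := {0xff,0x87,0xf8,0x13}
query mem[0x17]=0x41, mem[0x0d]=0xaa, mem[0x06]=0x13, mem[0x23]=0x99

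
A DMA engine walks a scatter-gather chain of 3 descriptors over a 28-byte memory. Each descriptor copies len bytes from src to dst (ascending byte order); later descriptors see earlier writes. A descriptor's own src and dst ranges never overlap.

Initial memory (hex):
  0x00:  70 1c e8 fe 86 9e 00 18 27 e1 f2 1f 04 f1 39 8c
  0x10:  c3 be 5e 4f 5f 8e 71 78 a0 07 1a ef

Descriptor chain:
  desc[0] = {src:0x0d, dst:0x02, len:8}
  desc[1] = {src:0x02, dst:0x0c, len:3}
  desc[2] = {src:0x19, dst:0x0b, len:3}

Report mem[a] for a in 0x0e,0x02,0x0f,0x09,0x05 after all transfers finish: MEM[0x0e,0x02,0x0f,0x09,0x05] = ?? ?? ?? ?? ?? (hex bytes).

  after D0: wrote 8B at 0x02 = f1398cc3be5e4f5f
  after D1: wrote 3B at 0x0c = f1398c
  after D2: wrote 3B at 0x0b = 071aef
query mem[0x0e]=0x8c, mem[0x02]=0xf1, mem[0x0f]=0x8c, mem[0x09]=0x5f, mem[0x05]=0xc3

MEM[0x0e,0x02,0x0f,0x09,0x05] = 8c f1 8c 5f c3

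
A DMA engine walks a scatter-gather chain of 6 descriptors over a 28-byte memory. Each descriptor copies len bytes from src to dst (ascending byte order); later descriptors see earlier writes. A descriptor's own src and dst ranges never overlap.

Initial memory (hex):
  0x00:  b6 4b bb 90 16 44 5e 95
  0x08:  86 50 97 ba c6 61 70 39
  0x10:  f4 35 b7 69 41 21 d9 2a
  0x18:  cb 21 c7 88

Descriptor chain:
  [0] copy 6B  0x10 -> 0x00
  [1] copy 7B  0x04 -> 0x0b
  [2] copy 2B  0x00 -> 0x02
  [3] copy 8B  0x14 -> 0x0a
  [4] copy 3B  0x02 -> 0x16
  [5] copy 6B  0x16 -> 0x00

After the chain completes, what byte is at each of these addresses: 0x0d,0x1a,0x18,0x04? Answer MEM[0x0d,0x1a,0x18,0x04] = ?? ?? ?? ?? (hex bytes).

MEM[0x0d,0x1a,0x18,0x04] = 2a c7 41 c7

[0] 0x10->0x00 len=6 : f4 35 b7 69 41 21
[1] 0x04->0x0b len=7 : 41 21 5e 95 86 50 97
[2] 0x00->0x02 len=2 : f4 35
[3] 0x14->0x0a len=8 : 41 21 d9 2a cb 21 c7 88
[4] 0x02->0x16 len=3 : f4 35 41
[5] 0x16->0x00 len=6 : f4 35 41 21 c7 88
query mem[0x0d]=0x2a, mem[0x1a]=0xc7, mem[0x18]=0x41, mem[0x04]=0xc7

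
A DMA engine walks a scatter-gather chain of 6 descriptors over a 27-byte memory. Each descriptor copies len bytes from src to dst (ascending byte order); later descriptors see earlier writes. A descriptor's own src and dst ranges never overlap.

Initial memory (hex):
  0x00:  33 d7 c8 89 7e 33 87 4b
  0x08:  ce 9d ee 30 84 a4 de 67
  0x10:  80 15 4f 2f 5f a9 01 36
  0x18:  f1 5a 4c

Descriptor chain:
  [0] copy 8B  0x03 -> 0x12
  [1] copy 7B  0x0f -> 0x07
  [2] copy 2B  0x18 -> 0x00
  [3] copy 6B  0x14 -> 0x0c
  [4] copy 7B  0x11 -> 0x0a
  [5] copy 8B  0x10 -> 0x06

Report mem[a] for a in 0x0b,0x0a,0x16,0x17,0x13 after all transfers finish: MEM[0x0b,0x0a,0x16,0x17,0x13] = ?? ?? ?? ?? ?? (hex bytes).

MEM[0x0b,0x0a,0x16,0x17,0x13] = 87 33 4b ce 7e

  after D0: wrote 8B at 0x12 = 897e33874bce9dee
  after D1: wrote 7B at 0x07 = 678015897e3387
  after D2: wrote 2B at 0x00 = 9dee
  after D3: wrote 6B at 0x0c = 33874bce9dee
  after D4: wrote 7B at 0x0a = ee897e33874bce
  after D5: wrote 8B at 0x06 = ceee897e33874bce
query mem[0x0b]=0x87, mem[0x0a]=0x33, mem[0x16]=0x4b, mem[0x17]=0xce, mem[0x13]=0x7e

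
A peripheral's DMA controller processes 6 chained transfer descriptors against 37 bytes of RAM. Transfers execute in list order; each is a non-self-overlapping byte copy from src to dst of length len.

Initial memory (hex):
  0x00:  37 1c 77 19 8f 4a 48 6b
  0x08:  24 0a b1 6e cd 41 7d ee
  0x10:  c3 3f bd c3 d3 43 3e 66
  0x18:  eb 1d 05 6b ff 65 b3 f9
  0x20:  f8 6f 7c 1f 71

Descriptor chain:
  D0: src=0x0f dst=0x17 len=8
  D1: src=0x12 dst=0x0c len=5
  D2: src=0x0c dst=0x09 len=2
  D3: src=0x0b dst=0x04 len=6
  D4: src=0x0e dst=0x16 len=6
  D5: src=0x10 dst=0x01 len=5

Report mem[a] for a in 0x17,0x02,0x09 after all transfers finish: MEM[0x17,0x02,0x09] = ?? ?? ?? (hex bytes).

MEM[0x17,0x02,0x09] = 43 3f 3e

  after D0: wrote 8B at 0x17 = eec33fbdc3d3433e
  after D1: wrote 5B at 0x0c = bdc3d3433e
  after D2: wrote 2B at 0x09 = bdc3
  after D3: wrote 6B at 0x04 = 6ebdc3d3433e
  after D4: wrote 6B at 0x16 = d3433e3fbdc3
  after D5: wrote 5B at 0x01 = 3e3fbdc3d3
query mem[0x17]=0x43, mem[0x02]=0x3f, mem[0x09]=0x3e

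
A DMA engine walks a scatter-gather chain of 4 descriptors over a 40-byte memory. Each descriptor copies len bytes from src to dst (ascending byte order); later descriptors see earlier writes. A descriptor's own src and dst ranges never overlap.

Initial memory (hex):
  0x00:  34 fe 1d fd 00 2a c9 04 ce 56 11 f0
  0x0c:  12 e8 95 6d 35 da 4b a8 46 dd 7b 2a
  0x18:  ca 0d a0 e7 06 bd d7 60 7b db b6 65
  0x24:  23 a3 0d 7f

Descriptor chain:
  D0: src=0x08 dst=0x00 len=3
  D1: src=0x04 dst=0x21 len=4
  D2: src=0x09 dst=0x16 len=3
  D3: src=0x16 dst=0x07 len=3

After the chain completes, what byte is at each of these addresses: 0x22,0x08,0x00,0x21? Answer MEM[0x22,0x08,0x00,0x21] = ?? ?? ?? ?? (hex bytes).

[0] 0x08->0x00 len=3 : ce 56 11
[1] 0x04->0x21 len=4 : 00 2a c9 04
[2] 0x09->0x16 len=3 : 56 11 f0
[3] 0x16->0x07 len=3 : 56 11 f0
query mem[0x22]=0x2a, mem[0x08]=0x11, mem[0x00]=0xce, mem[0x21]=0x00

MEM[0x22,0x08,0x00,0x21] = 2a 11 ce 00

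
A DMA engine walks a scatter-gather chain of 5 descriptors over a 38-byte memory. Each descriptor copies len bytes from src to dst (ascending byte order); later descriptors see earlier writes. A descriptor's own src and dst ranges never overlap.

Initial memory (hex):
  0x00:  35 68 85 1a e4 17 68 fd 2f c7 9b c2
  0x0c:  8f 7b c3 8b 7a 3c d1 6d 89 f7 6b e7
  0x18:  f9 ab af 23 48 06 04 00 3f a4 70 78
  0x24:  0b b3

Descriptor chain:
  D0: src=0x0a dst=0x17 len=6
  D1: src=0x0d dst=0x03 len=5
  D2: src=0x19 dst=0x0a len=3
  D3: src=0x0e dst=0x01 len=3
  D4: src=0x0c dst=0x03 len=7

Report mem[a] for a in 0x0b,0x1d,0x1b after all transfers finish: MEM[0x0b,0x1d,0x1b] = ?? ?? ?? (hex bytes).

MEM[0x0b,0x1d,0x1b] = 7b 06 c3

  after D0: wrote 6B at 0x17 = 9bc28f7bc38b
  after D1: wrote 5B at 0x03 = 7bc38b7a3c
  after D2: wrote 3B at 0x0a = 8f7bc3
  after D3: wrote 3B at 0x01 = c38b7a
  after D4: wrote 7B at 0x03 = c37bc38b7a3cd1
query mem[0x0b]=0x7b, mem[0x1d]=0x06, mem[0x1b]=0xc3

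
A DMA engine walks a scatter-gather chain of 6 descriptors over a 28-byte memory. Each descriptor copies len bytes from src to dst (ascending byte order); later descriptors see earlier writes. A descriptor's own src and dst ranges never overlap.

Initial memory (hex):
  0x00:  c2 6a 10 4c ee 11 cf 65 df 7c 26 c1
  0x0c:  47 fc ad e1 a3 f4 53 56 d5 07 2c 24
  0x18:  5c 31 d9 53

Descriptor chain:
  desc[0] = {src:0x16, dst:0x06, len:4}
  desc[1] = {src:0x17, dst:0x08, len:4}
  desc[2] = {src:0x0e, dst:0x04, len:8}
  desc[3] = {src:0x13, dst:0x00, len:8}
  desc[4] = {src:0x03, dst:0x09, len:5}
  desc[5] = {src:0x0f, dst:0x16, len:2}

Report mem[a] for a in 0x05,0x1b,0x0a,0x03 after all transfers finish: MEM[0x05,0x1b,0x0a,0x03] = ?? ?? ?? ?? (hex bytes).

D0: mem[0x06..0x09] <- [2c 24 5c 31]
D1: mem[0x08..0x0b] <- [24 5c 31 d9]
D2: mem[0x04..0x0b] <- [ad e1 a3 f4 53 56 d5 07]
D3: mem[0x00..0x07] <- [56 d5 07 2c 24 5c 31 d9]
D4: mem[0x09..0x0d] <- [2c 24 5c 31 d9]
D5: mem[0x16..0x17] <- [e1 a3]
query mem[0x05]=0x5c, mem[0x1b]=0x53, mem[0x0a]=0x24, mem[0x03]=0x2c

MEM[0x05,0x1b,0x0a,0x03] = 5c 53 24 2c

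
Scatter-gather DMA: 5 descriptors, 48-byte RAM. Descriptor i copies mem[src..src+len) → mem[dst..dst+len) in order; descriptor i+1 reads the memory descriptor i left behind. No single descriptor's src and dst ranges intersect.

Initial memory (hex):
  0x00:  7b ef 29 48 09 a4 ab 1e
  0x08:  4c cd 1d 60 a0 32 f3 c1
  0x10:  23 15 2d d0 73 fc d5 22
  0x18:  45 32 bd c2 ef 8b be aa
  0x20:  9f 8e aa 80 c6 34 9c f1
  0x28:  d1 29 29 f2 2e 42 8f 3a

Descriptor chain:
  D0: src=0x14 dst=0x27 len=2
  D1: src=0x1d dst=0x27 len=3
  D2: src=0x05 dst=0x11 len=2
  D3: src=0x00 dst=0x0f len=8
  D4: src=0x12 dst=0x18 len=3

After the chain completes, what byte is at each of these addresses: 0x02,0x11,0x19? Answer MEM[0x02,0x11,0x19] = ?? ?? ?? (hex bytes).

#0 dst[0x27+2] := {0x73,0xfc}
#1 dst[0x27+3] := {0x8b,0xbe,0xaa}
#2 dst[0x11+2] := {0xa4,0xab}
#3 dst[0x0f+8] := {0x7b,0xef,0x29,0x48,0x09,0xa4,0xab,0x1e}
#4 dst[0x18+3] := {0x48,0x09,0xa4}
query mem[0x02]=0x29, mem[0x11]=0x29, mem[0x19]=0x09

MEM[0x02,0x11,0x19] = 29 29 09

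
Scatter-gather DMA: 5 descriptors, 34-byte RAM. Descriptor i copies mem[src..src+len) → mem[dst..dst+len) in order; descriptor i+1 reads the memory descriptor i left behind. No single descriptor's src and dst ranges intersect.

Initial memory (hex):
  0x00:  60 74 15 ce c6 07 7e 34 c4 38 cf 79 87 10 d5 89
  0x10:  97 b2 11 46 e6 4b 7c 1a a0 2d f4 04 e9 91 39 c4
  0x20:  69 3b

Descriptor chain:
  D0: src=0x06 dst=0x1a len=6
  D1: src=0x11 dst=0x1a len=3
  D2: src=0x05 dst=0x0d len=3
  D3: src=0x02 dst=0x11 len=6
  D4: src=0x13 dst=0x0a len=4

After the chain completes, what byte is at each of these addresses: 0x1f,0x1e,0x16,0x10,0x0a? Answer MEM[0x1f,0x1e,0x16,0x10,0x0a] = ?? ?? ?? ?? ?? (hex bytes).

MEM[0x1f,0x1e,0x16,0x10,0x0a] = 79 cf 34 97 c6

#0 dst[0x1a+6] := {0x7e,0x34,0xc4,0x38,0xcf,0x79}
#1 dst[0x1a+3] := {0xb2,0x11,0x46}
#2 dst[0x0d+3] := {0x07,0x7e,0x34}
#3 dst[0x11+6] := {0x15,0xce,0xc6,0x07,0x7e,0x34}
#4 dst[0x0a+4] := {0xc6,0x07,0x7e,0x34}
query mem[0x1f]=0x79, mem[0x1e]=0xcf, mem[0x16]=0x34, mem[0x10]=0x97, mem[0x0a]=0xc6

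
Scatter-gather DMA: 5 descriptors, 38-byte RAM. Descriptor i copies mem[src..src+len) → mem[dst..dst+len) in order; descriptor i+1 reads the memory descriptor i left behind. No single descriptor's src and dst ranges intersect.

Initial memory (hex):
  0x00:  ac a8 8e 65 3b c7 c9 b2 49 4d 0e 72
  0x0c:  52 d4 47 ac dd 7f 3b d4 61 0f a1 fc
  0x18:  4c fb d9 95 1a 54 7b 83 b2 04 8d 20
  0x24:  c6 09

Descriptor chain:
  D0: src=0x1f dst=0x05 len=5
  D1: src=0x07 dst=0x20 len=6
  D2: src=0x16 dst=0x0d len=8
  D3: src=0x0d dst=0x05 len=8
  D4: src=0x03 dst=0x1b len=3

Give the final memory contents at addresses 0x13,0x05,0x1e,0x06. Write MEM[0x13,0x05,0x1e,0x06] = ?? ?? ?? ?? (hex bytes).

MEM[0x13,0x05,0x1e,0x06] = 1a a1 7b fc

  after D0: wrote 5B at 0x05 = 83b2048d20
  after D1: wrote 6B at 0x20 = 048d200e7252
  after D2: wrote 8B at 0x0d = a1fc4cfbd9951a54
  after D3: wrote 8B at 0x05 = a1fc4cfbd9951a54
  after D4: wrote 3B at 0x1b = 653ba1
query mem[0x13]=0x1a, mem[0x05]=0xa1, mem[0x1e]=0x7b, mem[0x06]=0xfc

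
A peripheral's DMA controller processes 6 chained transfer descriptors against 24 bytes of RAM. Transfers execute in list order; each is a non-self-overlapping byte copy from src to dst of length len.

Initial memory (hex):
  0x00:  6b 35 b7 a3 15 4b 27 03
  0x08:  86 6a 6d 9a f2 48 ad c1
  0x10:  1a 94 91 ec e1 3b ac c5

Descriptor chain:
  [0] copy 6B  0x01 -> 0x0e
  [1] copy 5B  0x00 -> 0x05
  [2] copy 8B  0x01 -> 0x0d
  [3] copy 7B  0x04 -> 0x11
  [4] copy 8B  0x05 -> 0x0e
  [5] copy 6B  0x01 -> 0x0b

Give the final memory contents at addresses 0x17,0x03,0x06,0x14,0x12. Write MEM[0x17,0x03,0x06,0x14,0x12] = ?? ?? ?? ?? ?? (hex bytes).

MEM[0x17,0x03,0x06,0x14,0x12] = 6d a3 35 9a 15

#0 dst[0x0e+6] := {0x35,0xb7,0xa3,0x15,0x4b,0x27}
#1 dst[0x05+5] := {0x6b,0x35,0xb7,0xa3,0x15}
#2 dst[0x0d+8] := {0x35,0xb7,0xa3,0x15,0x6b,0x35,0xb7,0xa3}
#3 dst[0x11+7] := {0x15,0x6b,0x35,0xb7,0xa3,0x15,0x6d}
#4 dst[0x0e+8] := {0x6b,0x35,0xb7,0xa3,0x15,0x6d,0x9a,0xf2}
#5 dst[0x0b+6] := {0x35,0xb7,0xa3,0x15,0x6b,0x35}
query mem[0x17]=0x6d, mem[0x03]=0xa3, mem[0x06]=0x35, mem[0x14]=0x9a, mem[0x12]=0x15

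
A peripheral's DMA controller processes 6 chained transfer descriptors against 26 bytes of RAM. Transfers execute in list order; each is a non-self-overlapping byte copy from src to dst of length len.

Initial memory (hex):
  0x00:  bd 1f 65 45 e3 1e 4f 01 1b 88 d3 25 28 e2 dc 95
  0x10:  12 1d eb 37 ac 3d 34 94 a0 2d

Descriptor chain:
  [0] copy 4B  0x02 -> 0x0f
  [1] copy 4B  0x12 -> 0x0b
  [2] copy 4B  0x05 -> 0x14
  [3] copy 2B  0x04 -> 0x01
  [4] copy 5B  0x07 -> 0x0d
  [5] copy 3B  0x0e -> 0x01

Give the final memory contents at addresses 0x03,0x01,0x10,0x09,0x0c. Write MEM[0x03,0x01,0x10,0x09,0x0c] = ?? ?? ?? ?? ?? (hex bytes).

MEM[0x03,0x01,0x10,0x09,0x0c] = d3 1b d3 88 37

  after D0: wrote 4B at 0x0f = 6545e31e
  after D1: wrote 4B at 0x0b = 1e37ac3d
  after D2: wrote 4B at 0x14 = 1e4f011b
  after D3: wrote 2B at 0x01 = e31e
  after D4: wrote 5B at 0x0d = 011b88d31e
  after D5: wrote 3B at 0x01 = 1b88d3
query mem[0x03]=0xd3, mem[0x01]=0x1b, mem[0x10]=0xd3, mem[0x09]=0x88, mem[0x0c]=0x37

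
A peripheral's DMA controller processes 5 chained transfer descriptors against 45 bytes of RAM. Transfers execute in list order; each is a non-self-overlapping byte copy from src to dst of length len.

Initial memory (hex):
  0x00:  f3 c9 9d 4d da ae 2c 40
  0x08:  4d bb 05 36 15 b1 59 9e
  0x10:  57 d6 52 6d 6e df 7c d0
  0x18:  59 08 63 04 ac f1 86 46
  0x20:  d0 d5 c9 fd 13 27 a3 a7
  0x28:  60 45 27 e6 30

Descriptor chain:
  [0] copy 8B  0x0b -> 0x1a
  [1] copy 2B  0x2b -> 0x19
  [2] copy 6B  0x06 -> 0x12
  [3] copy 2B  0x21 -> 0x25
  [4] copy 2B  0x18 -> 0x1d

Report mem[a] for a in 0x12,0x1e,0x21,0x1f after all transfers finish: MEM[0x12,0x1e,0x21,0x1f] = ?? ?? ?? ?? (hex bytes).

MEM[0x12,0x1e,0x21,0x1f] = 2c e6 52 57

[0] 0x0b->0x1a len=8 : 36 15 b1 59 9e 57 d6 52
[1] 0x2b->0x19 len=2 : e6 30
[2] 0x06->0x12 len=6 : 2c 40 4d bb 05 36
[3] 0x21->0x25 len=2 : 52 c9
[4] 0x18->0x1d len=2 : 59 e6
query mem[0x12]=0x2c, mem[0x1e]=0xe6, mem[0x21]=0x52, mem[0x1f]=0x57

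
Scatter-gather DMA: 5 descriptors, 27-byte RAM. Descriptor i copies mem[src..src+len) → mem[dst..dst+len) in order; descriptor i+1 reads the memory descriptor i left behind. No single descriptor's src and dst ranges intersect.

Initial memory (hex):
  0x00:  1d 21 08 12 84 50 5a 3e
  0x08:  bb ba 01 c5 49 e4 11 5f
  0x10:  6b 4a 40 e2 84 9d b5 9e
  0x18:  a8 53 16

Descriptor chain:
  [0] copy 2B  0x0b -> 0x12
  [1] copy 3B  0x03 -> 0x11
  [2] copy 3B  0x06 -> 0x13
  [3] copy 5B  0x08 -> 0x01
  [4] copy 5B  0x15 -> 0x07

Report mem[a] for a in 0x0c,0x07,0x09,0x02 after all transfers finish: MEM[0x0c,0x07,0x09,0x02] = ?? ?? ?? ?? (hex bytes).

MEM[0x0c,0x07,0x09,0x02] = 49 bb 9e ba

#0 dst[0x12+2] := {0xc5,0x49}
#1 dst[0x11+3] := {0x12,0x84,0x50}
#2 dst[0x13+3] := {0x5a,0x3e,0xbb}
#3 dst[0x01+5] := {0xbb,0xba,0x01,0xc5,0x49}
#4 dst[0x07+5] := {0xbb,0xb5,0x9e,0xa8,0x53}
query mem[0x0c]=0x49, mem[0x07]=0xbb, mem[0x09]=0x9e, mem[0x02]=0xba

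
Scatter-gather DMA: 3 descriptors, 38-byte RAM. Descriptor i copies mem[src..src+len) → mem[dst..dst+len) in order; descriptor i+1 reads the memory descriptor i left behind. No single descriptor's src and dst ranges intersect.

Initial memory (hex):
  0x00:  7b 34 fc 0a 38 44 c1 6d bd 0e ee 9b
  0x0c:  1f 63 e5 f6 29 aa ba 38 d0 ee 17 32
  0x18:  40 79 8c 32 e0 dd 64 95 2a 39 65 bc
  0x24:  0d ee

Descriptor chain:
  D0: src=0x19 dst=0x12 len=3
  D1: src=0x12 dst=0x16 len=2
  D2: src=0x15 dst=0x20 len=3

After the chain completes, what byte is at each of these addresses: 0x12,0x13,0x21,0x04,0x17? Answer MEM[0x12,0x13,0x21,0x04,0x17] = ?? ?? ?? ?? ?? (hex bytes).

[0] 0x19->0x12 len=3 : 79 8c 32
[1] 0x12->0x16 len=2 : 79 8c
[2] 0x15->0x20 len=3 : ee 79 8c
query mem[0x12]=0x79, mem[0x13]=0x8c, mem[0x21]=0x79, mem[0x04]=0x38, mem[0x17]=0x8c

MEM[0x12,0x13,0x21,0x04,0x17] = 79 8c 79 38 8c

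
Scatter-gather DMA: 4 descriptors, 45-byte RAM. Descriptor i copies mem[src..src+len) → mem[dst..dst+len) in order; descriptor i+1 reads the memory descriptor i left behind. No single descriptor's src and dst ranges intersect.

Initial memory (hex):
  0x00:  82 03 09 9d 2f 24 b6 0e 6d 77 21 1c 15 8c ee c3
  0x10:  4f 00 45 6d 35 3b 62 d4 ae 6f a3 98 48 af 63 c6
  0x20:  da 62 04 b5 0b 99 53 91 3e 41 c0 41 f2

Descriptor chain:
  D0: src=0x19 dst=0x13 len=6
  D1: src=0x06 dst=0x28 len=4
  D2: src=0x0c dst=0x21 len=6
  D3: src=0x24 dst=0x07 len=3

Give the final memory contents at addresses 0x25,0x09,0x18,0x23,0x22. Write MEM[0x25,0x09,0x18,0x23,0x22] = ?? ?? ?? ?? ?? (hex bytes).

#0 dst[0x13+6] := {0x6f,0xa3,0x98,0x48,0xaf,0x63}
#1 dst[0x28+4] := {0xb6,0x0e,0x6d,0x77}
#2 dst[0x21+6] := {0x15,0x8c,0xee,0xc3,0x4f,0x00}
#3 dst[0x07+3] := {0xc3,0x4f,0x00}
query mem[0x25]=0x4f, mem[0x09]=0x00, mem[0x18]=0x63, mem[0x23]=0xee, mem[0x22]=0x8c

MEM[0x25,0x09,0x18,0x23,0x22] = 4f 00 63 ee 8c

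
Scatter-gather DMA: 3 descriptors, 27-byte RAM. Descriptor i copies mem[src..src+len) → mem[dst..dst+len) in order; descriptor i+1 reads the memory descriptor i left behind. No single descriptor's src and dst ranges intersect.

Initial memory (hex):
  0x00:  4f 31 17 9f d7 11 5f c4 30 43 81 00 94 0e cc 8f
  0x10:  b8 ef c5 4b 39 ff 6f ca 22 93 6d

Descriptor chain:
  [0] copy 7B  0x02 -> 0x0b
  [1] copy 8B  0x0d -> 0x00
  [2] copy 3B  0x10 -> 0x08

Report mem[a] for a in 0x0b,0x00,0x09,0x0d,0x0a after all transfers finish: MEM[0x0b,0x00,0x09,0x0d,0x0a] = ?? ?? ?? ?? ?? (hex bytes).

MEM[0x0b,0x00,0x09,0x0d,0x0a] = 17 d7 30 d7 c5

  after D0: wrote 7B at 0x0b = 179fd7115fc430
  after D1: wrote 8B at 0x00 = d7115fc430c54b39
  after D2: wrote 3B at 0x08 = c430c5
query mem[0x0b]=0x17, mem[0x00]=0xd7, mem[0x09]=0x30, mem[0x0d]=0xd7, mem[0x0a]=0xc5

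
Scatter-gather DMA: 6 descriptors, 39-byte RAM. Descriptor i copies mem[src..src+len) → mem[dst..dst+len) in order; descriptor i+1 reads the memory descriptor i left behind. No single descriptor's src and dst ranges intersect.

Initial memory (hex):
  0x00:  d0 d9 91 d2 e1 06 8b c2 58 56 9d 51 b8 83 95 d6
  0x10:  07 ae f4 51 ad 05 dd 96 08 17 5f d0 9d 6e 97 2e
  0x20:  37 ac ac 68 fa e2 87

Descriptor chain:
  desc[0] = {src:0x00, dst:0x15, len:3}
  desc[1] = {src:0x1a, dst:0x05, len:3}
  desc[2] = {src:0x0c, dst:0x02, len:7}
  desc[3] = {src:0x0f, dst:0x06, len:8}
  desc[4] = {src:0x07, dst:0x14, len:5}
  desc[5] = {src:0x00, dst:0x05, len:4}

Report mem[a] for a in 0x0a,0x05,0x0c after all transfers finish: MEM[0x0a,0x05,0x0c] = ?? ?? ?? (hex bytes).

#0 dst[0x15+3] := {0xd0,0xd9,0x91}
#1 dst[0x05+3] := {0x5f,0xd0,0x9d}
#2 dst[0x02+7] := {0xb8,0x83,0x95,0xd6,0x07,0xae,0xf4}
#3 dst[0x06+8] := {0xd6,0x07,0xae,0xf4,0x51,0xad,0xd0,0xd9}
#4 dst[0x14+5] := {0x07,0xae,0xf4,0x51,0xad}
#5 dst[0x05+4] := {0xd0,0xd9,0xb8,0x83}
query mem[0x0a]=0x51, mem[0x05]=0xd0, mem[0x0c]=0xd0

MEM[0x0a,0x05,0x0c] = 51 d0 d0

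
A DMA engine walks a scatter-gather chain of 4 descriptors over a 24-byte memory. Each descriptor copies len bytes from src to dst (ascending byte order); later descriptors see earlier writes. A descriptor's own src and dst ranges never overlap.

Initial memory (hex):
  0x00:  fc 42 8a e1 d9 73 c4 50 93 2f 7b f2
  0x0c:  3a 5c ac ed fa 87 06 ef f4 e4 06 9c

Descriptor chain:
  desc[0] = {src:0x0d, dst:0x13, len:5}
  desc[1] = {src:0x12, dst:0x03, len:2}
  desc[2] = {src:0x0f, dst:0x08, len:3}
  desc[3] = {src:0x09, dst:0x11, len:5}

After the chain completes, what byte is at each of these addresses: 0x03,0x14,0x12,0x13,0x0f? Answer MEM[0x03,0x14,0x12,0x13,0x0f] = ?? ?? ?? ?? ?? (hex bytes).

MEM[0x03,0x14,0x12,0x13,0x0f] = 06 3a 87 f2 ed

D0: mem[0x13..0x17] <- [5c ac ed fa 87]
D1: mem[0x03..0x04] <- [06 5c]
D2: mem[0x08..0x0a] <- [ed fa 87]
D3: mem[0x11..0x15] <- [fa 87 f2 3a 5c]
query mem[0x03]=0x06, mem[0x14]=0x3a, mem[0x12]=0x87, mem[0x13]=0xf2, mem[0x0f]=0xed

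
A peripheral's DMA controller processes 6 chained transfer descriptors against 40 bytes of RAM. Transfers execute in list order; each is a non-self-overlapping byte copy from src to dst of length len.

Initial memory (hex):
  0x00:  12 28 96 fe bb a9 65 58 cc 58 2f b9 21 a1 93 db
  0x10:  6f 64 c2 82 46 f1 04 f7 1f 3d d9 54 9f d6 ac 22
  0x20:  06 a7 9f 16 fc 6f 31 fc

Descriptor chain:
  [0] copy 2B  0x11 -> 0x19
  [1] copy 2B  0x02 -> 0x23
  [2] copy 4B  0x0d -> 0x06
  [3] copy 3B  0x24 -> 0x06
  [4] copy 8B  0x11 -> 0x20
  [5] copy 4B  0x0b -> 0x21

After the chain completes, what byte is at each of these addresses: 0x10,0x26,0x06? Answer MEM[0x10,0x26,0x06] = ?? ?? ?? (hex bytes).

MEM[0x10,0x26,0x06] = 6f f7 fe

D0: mem[0x19..0x1a] <- [64 c2]
D1: mem[0x23..0x24] <- [96 fe]
D2: mem[0x06..0x09] <- [a1 93 db 6f]
D3: mem[0x06..0x08] <- [fe 6f 31]
D4: mem[0x20..0x27] <- [64 c2 82 46 f1 04 f7 1f]
D5: mem[0x21..0x24] <- [b9 21 a1 93]
query mem[0x10]=0x6f, mem[0x26]=0xf7, mem[0x06]=0xfe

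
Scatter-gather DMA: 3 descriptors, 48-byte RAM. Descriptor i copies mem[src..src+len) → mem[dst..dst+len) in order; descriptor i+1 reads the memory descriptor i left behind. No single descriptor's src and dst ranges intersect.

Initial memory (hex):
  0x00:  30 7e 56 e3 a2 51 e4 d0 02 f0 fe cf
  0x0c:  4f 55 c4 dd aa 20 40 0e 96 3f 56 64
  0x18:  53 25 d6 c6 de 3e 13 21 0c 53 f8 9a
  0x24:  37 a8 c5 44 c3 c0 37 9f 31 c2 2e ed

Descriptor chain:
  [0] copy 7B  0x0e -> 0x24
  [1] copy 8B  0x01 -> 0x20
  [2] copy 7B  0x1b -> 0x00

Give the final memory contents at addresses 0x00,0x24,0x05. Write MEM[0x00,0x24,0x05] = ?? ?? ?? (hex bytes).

[0] 0x0e->0x24 len=7 : c4 dd aa 20 40 0e 96
[1] 0x01->0x20 len=8 : 7e 56 e3 a2 51 e4 d0 02
[2] 0x1b->0x00 len=7 : c6 de 3e 13 21 7e 56
query mem[0x00]=0xc6, mem[0x24]=0x51, mem[0x05]=0x7e

MEM[0x00,0x24,0x05] = c6 51 7e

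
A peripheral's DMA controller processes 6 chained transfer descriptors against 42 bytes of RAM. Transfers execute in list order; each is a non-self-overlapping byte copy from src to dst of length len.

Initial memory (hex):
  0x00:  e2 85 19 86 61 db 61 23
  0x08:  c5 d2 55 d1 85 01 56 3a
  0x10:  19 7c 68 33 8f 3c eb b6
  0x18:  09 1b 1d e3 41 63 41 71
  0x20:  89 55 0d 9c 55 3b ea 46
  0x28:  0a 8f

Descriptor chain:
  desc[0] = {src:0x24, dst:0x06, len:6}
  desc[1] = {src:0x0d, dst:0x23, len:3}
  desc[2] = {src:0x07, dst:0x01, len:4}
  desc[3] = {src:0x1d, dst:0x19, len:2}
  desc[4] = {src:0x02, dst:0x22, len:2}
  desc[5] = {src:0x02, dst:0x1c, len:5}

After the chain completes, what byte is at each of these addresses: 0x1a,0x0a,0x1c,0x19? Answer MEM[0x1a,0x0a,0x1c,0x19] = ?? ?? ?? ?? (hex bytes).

MEM[0x1a,0x0a,0x1c,0x19] = 41 0a ea 63

  after D0: wrote 6B at 0x06 = 553bea460a8f
  after D1: wrote 3B at 0x23 = 01563a
  after D2: wrote 4B at 0x01 = 3bea460a
  after D3: wrote 2B at 0x19 = 6341
  after D4: wrote 2B at 0x22 = ea46
  after D5: wrote 5B at 0x1c = ea460adb55
query mem[0x1a]=0x41, mem[0x0a]=0x0a, mem[0x1c]=0xea, mem[0x19]=0x63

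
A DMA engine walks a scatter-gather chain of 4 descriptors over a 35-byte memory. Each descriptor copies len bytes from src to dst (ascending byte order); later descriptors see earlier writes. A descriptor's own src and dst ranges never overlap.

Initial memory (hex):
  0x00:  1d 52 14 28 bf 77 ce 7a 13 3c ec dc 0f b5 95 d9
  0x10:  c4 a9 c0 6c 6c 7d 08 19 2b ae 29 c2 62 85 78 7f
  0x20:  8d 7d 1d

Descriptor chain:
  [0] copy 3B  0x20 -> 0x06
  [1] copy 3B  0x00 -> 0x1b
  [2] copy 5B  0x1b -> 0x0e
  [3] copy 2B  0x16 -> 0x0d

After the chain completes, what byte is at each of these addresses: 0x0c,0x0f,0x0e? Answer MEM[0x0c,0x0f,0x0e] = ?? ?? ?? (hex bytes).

MEM[0x0c,0x0f,0x0e] = 0f 52 19

  after D0: wrote 3B at 0x06 = 8d7d1d
  after D1: wrote 3B at 0x1b = 1d5214
  after D2: wrote 5B at 0x0e = 1d5214787f
  after D3: wrote 2B at 0x0d = 0819
query mem[0x0c]=0x0f, mem[0x0f]=0x52, mem[0x0e]=0x19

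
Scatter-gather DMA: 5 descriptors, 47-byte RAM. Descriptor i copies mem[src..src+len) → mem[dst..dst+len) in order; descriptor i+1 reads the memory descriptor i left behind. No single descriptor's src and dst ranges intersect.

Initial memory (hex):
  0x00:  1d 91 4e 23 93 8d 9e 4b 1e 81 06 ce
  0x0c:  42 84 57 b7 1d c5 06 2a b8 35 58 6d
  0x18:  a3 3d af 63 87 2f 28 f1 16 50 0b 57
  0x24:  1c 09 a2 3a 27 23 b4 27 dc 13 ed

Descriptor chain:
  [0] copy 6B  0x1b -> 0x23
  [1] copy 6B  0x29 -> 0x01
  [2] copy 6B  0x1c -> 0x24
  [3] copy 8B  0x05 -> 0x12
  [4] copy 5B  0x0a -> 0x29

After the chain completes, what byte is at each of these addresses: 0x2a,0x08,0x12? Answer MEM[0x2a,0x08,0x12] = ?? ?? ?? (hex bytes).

MEM[0x2a,0x08,0x12] = ce 1e 13

#0 dst[0x23+6] := {0x63,0x87,0x2f,0x28,0xf1,0x16}
#1 dst[0x01+6] := {0x23,0xb4,0x27,0xdc,0x13,0xed}
#2 dst[0x24+6] := {0x87,0x2f,0x28,0xf1,0x16,0x50}
#3 dst[0x12+8] := {0x13,0xed,0x4b,0x1e,0x81,0x06,0xce,0x42}
#4 dst[0x29+5] := {0x06,0xce,0x42,0x84,0x57}
query mem[0x2a]=0xce, mem[0x08]=0x1e, mem[0x12]=0x13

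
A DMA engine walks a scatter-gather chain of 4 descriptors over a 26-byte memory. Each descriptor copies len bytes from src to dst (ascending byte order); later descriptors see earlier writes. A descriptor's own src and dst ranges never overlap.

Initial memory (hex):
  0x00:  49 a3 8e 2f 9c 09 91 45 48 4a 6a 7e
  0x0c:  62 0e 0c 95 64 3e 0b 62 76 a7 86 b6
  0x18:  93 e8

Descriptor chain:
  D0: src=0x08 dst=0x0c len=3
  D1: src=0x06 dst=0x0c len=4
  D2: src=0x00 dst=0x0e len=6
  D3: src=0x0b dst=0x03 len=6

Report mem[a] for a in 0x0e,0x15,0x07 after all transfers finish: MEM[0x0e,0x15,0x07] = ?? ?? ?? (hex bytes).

MEM[0x0e,0x15,0x07] = 49 a7 a3

[0] 0x08->0x0c len=3 : 48 4a 6a
[1] 0x06->0x0c len=4 : 91 45 48 4a
[2] 0x00->0x0e len=6 : 49 a3 8e 2f 9c 09
[3] 0x0b->0x03 len=6 : 7e 91 45 49 a3 8e
query mem[0x0e]=0x49, mem[0x15]=0xa7, mem[0x07]=0xa3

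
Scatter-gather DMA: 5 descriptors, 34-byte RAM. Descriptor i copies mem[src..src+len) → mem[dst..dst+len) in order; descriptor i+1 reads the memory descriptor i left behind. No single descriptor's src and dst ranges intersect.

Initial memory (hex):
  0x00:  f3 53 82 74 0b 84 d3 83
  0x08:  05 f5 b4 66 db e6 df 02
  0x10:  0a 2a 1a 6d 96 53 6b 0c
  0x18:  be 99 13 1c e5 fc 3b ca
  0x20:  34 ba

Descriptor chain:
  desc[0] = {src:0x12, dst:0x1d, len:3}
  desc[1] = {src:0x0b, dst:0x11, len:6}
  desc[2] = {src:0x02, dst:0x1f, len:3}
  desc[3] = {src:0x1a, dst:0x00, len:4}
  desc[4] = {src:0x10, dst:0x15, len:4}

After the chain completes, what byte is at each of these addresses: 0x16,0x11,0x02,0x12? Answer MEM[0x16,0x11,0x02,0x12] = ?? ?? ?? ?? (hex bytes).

MEM[0x16,0x11,0x02,0x12] = 66 66 e5 db

D0: mem[0x1d..0x1f] <- [1a 6d 96]
D1: mem[0x11..0x16] <- [66 db e6 df 02 0a]
D2: mem[0x1f..0x21] <- [82 74 0b]
D3: mem[0x00..0x03] <- [13 1c e5 1a]
D4: mem[0x15..0x18] <- [0a 66 db e6]
query mem[0x16]=0x66, mem[0x11]=0x66, mem[0x02]=0xe5, mem[0x12]=0xdb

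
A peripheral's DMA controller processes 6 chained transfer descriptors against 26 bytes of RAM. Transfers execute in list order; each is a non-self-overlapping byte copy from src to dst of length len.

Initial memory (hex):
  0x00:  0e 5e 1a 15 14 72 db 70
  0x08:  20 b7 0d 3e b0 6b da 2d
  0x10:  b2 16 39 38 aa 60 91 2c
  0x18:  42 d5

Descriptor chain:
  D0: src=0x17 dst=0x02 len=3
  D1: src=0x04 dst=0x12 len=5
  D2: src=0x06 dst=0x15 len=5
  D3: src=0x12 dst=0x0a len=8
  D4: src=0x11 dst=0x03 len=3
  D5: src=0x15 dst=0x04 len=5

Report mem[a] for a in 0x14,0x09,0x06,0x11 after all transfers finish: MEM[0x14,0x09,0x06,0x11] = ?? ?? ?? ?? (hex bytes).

MEM[0x14,0x09,0x06,0x11] = db b7 20 0d

D0: mem[0x02..0x04] <- [2c 42 d5]
D1: mem[0x12..0x16] <- [d5 72 db 70 20]
D2: mem[0x15..0x19] <- [db 70 20 b7 0d]
D3: mem[0x0a..0x11] <- [d5 72 db db 70 20 b7 0d]
D4: mem[0x03..0x05] <- [0d d5 72]
D5: mem[0x04..0x08] <- [db 70 20 b7 0d]
query mem[0x14]=0xdb, mem[0x09]=0xb7, mem[0x06]=0x20, mem[0x11]=0x0d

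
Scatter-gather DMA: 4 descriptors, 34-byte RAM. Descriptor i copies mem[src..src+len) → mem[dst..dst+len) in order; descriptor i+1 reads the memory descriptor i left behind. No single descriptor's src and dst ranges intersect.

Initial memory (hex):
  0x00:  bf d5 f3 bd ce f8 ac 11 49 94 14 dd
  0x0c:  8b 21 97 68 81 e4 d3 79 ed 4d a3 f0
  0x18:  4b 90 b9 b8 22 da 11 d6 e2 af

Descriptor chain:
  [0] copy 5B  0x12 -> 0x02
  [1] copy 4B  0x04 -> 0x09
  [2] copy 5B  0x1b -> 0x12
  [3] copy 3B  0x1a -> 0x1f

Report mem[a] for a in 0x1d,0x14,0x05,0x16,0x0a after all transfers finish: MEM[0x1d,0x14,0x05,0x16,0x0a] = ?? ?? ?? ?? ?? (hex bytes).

D0: mem[0x02..0x06] <- [d3 79 ed 4d a3]
D1: mem[0x09..0x0c] <- [ed 4d a3 11]
D2: mem[0x12..0x16] <- [b8 22 da 11 d6]
D3: mem[0x1f..0x21] <- [b9 b8 22]
query mem[0x1d]=0xda, mem[0x14]=0xda, mem[0x05]=0x4d, mem[0x16]=0xd6, mem[0x0a]=0x4d

MEM[0x1d,0x14,0x05,0x16,0x0a] = da da 4d d6 4d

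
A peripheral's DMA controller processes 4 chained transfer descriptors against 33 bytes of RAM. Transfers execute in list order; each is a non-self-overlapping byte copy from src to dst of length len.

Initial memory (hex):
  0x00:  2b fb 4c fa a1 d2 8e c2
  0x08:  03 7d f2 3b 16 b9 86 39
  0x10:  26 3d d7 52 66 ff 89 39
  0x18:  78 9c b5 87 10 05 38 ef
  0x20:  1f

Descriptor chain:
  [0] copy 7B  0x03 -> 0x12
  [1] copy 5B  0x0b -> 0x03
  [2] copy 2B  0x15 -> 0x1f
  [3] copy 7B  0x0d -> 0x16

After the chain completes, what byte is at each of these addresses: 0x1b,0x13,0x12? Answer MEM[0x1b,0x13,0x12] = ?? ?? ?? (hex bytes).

[0] 0x03->0x12 len=7 : fa a1 d2 8e c2 03 7d
[1] 0x0b->0x03 len=5 : 3b 16 b9 86 39
[2] 0x15->0x1f len=2 : 8e c2
[3] 0x0d->0x16 len=7 : b9 86 39 26 3d fa a1
query mem[0x1b]=0xfa, mem[0x13]=0xa1, mem[0x12]=0xfa

MEM[0x1b,0x13,0x12] = fa a1 fa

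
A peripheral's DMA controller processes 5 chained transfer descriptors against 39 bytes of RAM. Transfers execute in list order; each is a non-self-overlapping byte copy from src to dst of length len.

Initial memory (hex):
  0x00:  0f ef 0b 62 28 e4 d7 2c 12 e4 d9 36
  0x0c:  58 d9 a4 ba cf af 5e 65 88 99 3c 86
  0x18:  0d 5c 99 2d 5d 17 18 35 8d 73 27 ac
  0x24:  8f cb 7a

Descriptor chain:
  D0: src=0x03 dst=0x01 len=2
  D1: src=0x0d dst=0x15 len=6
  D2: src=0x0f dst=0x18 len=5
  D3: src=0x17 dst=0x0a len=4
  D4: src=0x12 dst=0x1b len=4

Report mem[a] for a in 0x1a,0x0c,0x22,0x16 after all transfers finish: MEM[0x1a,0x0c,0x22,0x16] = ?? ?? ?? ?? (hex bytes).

[0] 0x03->0x01 len=2 : 62 28
[1] 0x0d->0x15 len=6 : d9 a4 ba cf af 5e
[2] 0x0f->0x18 len=5 : ba cf af 5e 65
[3] 0x17->0x0a len=4 : ba ba cf af
[4] 0x12->0x1b len=4 : 5e 65 88 d9
query mem[0x1a]=0xaf, mem[0x0c]=0xcf, mem[0x22]=0x27, mem[0x16]=0xa4

MEM[0x1a,0x0c,0x22,0x16] = af cf 27 a4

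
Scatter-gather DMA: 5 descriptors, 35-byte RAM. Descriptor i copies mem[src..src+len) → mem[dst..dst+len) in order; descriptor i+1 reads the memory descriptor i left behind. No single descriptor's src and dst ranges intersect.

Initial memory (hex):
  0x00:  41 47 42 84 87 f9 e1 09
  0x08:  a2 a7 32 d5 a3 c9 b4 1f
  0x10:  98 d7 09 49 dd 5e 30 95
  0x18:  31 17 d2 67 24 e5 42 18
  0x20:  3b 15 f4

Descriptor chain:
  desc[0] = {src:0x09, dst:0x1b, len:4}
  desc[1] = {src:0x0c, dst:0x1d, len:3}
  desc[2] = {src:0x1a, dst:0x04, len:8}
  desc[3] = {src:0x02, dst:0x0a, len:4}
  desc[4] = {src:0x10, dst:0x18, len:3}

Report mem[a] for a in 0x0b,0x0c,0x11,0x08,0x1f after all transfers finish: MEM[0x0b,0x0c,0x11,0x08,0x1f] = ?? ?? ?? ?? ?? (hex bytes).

#0 dst[0x1b+4] := {0xa7,0x32,0xd5,0xa3}
#1 dst[0x1d+3] := {0xa3,0xc9,0xb4}
#2 dst[0x04+8] := {0xd2,0xa7,0x32,0xa3,0xc9,0xb4,0x3b,0x15}
#3 dst[0x0a+4] := {0x42,0x84,0xd2,0xa7}
#4 dst[0x18+3] := {0x98,0xd7,0x09}
query mem[0x0b]=0x84, mem[0x0c]=0xd2, mem[0x11]=0xd7, mem[0x08]=0xc9, mem[0x1f]=0xb4

MEM[0x0b,0x0c,0x11,0x08,0x1f] = 84 d2 d7 c9 b4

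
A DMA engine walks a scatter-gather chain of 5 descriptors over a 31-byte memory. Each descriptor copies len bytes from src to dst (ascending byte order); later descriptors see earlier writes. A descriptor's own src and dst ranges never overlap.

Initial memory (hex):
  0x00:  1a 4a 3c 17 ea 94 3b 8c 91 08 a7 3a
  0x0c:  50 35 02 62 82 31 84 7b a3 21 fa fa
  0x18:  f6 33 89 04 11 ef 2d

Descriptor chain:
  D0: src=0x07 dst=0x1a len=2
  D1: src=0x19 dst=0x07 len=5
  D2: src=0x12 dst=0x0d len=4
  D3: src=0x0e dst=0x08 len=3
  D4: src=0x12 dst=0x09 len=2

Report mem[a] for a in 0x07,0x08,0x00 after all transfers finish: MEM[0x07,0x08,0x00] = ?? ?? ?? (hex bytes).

MEM[0x07,0x08,0x00] = 33 7b 1a

  after D0: wrote 2B at 0x1a = 8c91
  after D1: wrote 5B at 0x07 = 338c9111ef
  after D2: wrote 4B at 0x0d = 847ba321
  after D3: wrote 3B at 0x08 = 7ba321
  after D4: wrote 2B at 0x09 = 847b
query mem[0x07]=0x33, mem[0x08]=0x7b, mem[0x00]=0x1a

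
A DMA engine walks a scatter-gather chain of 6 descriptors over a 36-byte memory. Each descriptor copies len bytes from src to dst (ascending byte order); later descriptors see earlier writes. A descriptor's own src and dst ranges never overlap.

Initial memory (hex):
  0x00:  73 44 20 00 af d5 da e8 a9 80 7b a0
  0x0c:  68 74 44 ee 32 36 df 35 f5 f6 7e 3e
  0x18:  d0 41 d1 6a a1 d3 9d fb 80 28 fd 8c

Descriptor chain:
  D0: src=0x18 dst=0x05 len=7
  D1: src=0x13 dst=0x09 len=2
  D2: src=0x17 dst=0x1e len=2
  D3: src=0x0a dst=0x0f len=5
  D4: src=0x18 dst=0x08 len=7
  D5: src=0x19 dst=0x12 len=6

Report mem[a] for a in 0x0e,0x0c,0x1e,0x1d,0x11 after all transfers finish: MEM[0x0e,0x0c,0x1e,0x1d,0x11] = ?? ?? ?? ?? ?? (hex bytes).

MEM[0x0e,0x0c,0x1e,0x1d,0x11] = 3e a1 3e d3 68

  after D0: wrote 7B at 0x05 = d041d16aa1d39d
  after D1: wrote 2B at 0x09 = 35f5
  after D2: wrote 2B at 0x1e = 3ed0
  after D3: wrote 5B at 0x0f = f59d687444
  after D4: wrote 7B at 0x08 = d041d16aa1d33e
  after D5: wrote 6B at 0x12 = 41d16aa1d33e
query mem[0x0e]=0x3e, mem[0x0c]=0xa1, mem[0x1e]=0x3e, mem[0x1d]=0xd3, mem[0x11]=0x68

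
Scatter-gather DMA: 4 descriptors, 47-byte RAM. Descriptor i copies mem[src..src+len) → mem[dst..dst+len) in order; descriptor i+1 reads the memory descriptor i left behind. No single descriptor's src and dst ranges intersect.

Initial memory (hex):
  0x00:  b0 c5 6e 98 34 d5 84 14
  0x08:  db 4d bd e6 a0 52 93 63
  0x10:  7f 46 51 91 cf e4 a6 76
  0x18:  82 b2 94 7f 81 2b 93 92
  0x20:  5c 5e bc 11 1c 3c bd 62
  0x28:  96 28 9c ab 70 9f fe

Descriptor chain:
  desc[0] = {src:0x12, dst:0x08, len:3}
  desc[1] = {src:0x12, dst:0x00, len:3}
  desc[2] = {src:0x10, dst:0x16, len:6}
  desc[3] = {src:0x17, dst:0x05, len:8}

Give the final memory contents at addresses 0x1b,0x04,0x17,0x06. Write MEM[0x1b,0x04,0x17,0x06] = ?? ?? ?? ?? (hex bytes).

MEM[0x1b,0x04,0x17,0x06] = e4 34 46 51

#0 dst[0x08+3] := {0x51,0x91,0xcf}
#1 dst[0x00+3] := {0x51,0x91,0xcf}
#2 dst[0x16+6] := {0x7f,0x46,0x51,0x91,0xcf,0xe4}
#3 dst[0x05+8] := {0x46,0x51,0x91,0xcf,0xe4,0x81,0x2b,0x93}
query mem[0x1b]=0xe4, mem[0x04]=0x34, mem[0x17]=0x46, mem[0x06]=0x51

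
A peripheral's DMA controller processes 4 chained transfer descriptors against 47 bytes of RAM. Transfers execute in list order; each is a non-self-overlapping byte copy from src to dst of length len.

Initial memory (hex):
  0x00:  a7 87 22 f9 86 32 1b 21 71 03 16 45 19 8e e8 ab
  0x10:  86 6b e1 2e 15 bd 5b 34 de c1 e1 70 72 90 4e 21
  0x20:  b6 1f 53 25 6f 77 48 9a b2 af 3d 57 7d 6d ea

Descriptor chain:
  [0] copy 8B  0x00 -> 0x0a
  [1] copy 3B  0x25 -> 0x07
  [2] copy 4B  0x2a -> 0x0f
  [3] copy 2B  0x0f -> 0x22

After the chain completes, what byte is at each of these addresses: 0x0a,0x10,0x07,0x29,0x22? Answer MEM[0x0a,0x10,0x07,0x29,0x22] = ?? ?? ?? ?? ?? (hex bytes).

[0] 0x00->0x0a len=8 : a7 87 22 f9 86 32 1b 21
[1] 0x25->0x07 len=3 : 77 48 9a
[2] 0x2a->0x0f len=4 : 3d 57 7d 6d
[3] 0x0f->0x22 len=2 : 3d 57
query mem[0x0a]=0xa7, mem[0x10]=0x57, mem[0x07]=0x77, mem[0x29]=0xaf, mem[0x22]=0x3d

MEM[0x0a,0x10,0x07,0x29,0x22] = a7 57 77 af 3d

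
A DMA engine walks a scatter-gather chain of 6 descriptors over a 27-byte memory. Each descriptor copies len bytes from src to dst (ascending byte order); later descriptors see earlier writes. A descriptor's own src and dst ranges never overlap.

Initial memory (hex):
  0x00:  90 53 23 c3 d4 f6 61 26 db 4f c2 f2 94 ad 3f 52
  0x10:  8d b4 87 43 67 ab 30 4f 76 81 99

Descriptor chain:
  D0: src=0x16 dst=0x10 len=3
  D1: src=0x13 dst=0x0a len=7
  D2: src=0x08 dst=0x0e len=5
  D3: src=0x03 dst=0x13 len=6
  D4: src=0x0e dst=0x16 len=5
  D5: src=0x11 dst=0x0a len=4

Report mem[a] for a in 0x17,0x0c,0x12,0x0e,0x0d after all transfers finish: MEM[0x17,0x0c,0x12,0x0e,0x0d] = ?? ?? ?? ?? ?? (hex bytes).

MEM[0x17,0x0c,0x12,0x0e,0x0d] = 4f c3 ab db d4

  after D0: wrote 3B at 0x10 = 304f76
  after D1: wrote 7B at 0x0a = 4367ab304f7681
  after D2: wrote 5B at 0x0e = db4f4367ab
  after D3: wrote 6B at 0x13 = c3d4f66126db
  after D4: wrote 5B at 0x16 = db4f4367ab
  after D5: wrote 4B at 0x0a = 67abc3d4
query mem[0x17]=0x4f, mem[0x0c]=0xc3, mem[0x12]=0xab, mem[0x0e]=0xdb, mem[0x0d]=0xd4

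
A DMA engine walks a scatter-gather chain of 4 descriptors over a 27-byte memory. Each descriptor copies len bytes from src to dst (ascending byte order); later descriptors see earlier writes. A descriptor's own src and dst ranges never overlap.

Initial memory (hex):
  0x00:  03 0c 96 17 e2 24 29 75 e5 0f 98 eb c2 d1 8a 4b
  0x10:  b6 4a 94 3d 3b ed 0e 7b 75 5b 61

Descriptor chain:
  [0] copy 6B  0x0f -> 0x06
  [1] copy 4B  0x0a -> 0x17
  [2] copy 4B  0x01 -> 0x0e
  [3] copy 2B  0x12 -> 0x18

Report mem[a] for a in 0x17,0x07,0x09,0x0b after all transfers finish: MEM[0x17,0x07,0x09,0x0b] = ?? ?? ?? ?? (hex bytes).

  after D0: wrote 6B at 0x06 = 4bb64a943d3b
  after D1: wrote 4B at 0x17 = 3d3bc2d1
  after D2: wrote 4B at 0x0e = 0c9617e2
  after D3: wrote 2B at 0x18 = 943d
query mem[0x17]=0x3d, mem[0x07]=0xb6, mem[0x09]=0x94, mem[0x0b]=0x3b

MEM[0x17,0x07,0x09,0x0b] = 3d b6 94 3b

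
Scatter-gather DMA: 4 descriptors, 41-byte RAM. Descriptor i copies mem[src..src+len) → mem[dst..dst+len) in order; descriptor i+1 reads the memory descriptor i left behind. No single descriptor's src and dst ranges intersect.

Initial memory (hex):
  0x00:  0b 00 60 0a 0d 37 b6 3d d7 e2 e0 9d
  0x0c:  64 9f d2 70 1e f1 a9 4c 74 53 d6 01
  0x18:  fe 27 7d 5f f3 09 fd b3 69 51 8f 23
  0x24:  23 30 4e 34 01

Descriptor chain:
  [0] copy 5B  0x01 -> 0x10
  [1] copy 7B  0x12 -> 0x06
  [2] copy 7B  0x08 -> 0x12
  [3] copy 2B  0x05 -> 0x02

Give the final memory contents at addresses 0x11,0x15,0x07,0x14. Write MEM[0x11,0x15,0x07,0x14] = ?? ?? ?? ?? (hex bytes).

MEM[0x11,0x15,0x07,0x14] = 60 01 0d d6

[0] 0x01->0x10 len=5 : 00 60 0a 0d 37
[1] 0x12->0x06 len=7 : 0a 0d 37 53 d6 01 fe
[2] 0x08->0x12 len=7 : 37 53 d6 01 fe 9f d2
[3] 0x05->0x02 len=2 : 37 0a
query mem[0x11]=0x60, mem[0x15]=0x01, mem[0x07]=0x0d, mem[0x14]=0xd6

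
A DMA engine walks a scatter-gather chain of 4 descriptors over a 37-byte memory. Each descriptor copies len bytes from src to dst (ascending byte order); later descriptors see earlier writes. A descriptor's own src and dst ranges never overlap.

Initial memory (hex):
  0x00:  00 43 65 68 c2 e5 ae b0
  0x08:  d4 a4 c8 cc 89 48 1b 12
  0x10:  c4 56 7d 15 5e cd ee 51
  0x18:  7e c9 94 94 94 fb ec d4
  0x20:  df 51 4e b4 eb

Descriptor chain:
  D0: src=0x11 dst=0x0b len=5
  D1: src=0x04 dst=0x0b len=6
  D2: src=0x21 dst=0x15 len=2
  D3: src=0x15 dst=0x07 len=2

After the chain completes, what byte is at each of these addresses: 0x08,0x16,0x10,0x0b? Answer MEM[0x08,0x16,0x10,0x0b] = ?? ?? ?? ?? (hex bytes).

MEM[0x08,0x16,0x10,0x0b] = 4e 4e a4 c2

D0: mem[0x0b..0x0f] <- [56 7d 15 5e cd]
D1: mem[0x0b..0x10] <- [c2 e5 ae b0 d4 a4]
D2: mem[0x15..0x16] <- [51 4e]
D3: mem[0x07..0x08] <- [51 4e]
query mem[0x08]=0x4e, mem[0x16]=0x4e, mem[0x10]=0xa4, mem[0x0b]=0xc2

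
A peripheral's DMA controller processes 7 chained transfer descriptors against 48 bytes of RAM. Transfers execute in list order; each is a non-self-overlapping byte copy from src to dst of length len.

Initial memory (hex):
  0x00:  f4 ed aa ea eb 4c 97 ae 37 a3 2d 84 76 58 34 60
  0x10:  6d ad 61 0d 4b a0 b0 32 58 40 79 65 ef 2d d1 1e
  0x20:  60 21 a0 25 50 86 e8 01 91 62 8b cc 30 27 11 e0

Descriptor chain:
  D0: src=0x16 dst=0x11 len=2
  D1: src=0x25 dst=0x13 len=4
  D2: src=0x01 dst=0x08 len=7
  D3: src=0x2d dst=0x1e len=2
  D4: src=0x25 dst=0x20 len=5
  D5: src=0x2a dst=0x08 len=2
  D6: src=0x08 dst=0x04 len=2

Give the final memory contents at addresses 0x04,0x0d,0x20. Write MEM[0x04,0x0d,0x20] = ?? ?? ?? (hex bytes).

[0] 0x16->0x11 len=2 : b0 32
[1] 0x25->0x13 len=4 : 86 e8 01 91
[2] 0x01->0x08 len=7 : ed aa ea eb 4c 97 ae
[3] 0x2d->0x1e len=2 : 27 11
[4] 0x25->0x20 len=5 : 86 e8 01 91 62
[5] 0x2a->0x08 len=2 : 8b cc
[6] 0x08->0x04 len=2 : 8b cc
query mem[0x04]=0x8b, mem[0x0d]=0x97, mem[0x20]=0x86

MEM[0x04,0x0d,0x20] = 8b 97 86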